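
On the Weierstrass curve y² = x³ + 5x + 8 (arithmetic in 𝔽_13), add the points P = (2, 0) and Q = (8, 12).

(2, 0) + (8, 12). λ = (12 - 0)/(8 - 2) ≡ 12/6 mod 13. 6⁻¹ ≡ 11 (mod 13) since 6·11 = 66 ≡ 1, so λ ≡ 2.
  x = λ² - 2 - 8 = 4 - 10 ≡ 7; y = λ·(2 - 7) - 0 ≡ 3. → (7, 3)

(7, 3)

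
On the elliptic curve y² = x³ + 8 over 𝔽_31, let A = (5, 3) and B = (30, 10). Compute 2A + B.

(30, 21)

First 2A:
Repeated addition: build up to 2A.
2A: tangent at (5, 3): λ = (3·5² + 0)/(2·3) ≡ 13/6. 6⁻¹ ≡ 26 (mod 31), so λ ≡ 13·26 ≡ 28.
  x = λ² - 5 - 5 = 784 - 10 ≡ 30; y = λ·(5 - 30) - 3 ≡ 10. → (30, 10)
2A = (30, 10).
Finally 2A + B:
tangent at (30, 10): λ = (3·30² + 0)/(2·10) ≡ 3/20. 20⁻¹ ≡ 14 (mod 31) since 20·14 = 280 ≡ 1, so λ ≡ 3·14 ≡ 11.
  x = λ² - 30 - 30 = 121 - 60 ≡ 30; y = λ·(30 - 30) - 10 ≡ 21. → (30, 21)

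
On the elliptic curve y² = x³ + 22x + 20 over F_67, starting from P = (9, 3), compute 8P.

Repeated addition: build up to 8P.
2P: tangent at (9, 3): λ = (3·9² + 22)/(2·3) ≡ 64/6. 6⁻¹ ≡ 56 (mod 67), so λ ≡ 64·56 ≡ 33.
  x = λ² - 9 - 9 = 1089 - 18 ≡ 66; y = λ·(9 - 66) - 3 ≡ 59. → (66, 59)
3P: (66, 59) + (9, 3). λ = (3 - 59)/(9 - 66) ≡ 11/10 mod 67. 10⁻¹ ≡ 47 (mod 67) since 10·47 = 470 ≡ 1, so λ ≡ 48.
  x = λ² - 66 - 9 = 2304 - 75 ≡ 18; y = λ·(66 - 18) - 59 ≡ 34. → (18, 34)
4P: (18, 34) + (9, 3). λ = (3 - 34)/(9 - 18) ≡ 36/58 mod 67. 58⁻¹ ≡ 52 (mod 67), so λ ≡ 63.
  x = λ² - 18 - 9 = 3969 - 27 ≡ 56; y = λ·(18 - 56) - 34 ≡ 51. → (56, 51)
5P: (56, 51) + (9, 3). λ = (3 - 51)/(9 - 56) ≡ 19/20 mod 67. 20⁻¹ ≡ 57 (mod 67), so λ ≡ 11.
  x = λ² - 56 - 9 = 121 - 65 ≡ 56; y = λ·(56 - 56) - 51 ≡ 16. → (56, 16)
6P: (56, 16) + (9, 3). λ = (3 - 16)/(9 - 56) ≡ 54/20 mod 67. 20⁻¹ ≡ 57 (mod 67), so λ ≡ 63.
  x = λ² - 56 - 9 = 3969 - 65 ≡ 18; y = λ·(56 - 18) - 16 ≡ 33. → (18, 33)
7P: (18, 33) + (9, 3). λ = (3 - 33)/(9 - 18) ≡ 37/58 mod 67. 58⁻¹ ≡ 52 (mod 67), so λ ≡ 48.
  x = λ² - 18 - 9 = 2304 - 27 ≡ 66; y = λ·(18 - 66) - 33 ≡ 8. → (66, 8)
8P: (66, 8) + (9, 3). λ = (3 - 8)/(9 - 66) ≡ 62/10 mod 67. 10⁻¹ ≡ 47 (mod 67), so λ ≡ 33.
  x = λ² - 66 - 9 = 1089 - 75 ≡ 9; y = λ·(66 - 9) - 8 ≡ 64. → (9, 64)

(9, 64)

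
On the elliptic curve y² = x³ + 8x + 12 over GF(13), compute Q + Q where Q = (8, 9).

tangent at (8, 9): λ = (3·8² + 8)/(2·9) ≡ 5/5. 5⁻¹ ≡ 8 (mod 13) since 5·8 = 40 ≡ 1, so λ ≡ 5·8 ≡ 1.
  x = λ² - 8 - 8 = 1 - 16 ≡ 11; y = λ·(8 - 11) - 9 ≡ 1. → (11, 1)

(11, 1)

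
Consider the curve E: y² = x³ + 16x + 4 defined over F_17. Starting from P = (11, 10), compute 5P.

(11, 7)

Double-and-add on 5 = (101)₂. Start with P = (11, 10) for the leading 1-bit.
double: tangent at (11, 10): λ = (3·11² + 16)/(2·10) ≡ 5/3. 3⁻¹ ≡ 6 (mod 17) since 3·6 = 18 ≡ 1, so λ ≡ 5·6 ≡ 13.
  x = λ² - 11 - 11 = 169 - 22 ≡ 11; y = λ·(11 - 11) - 10 ≡ 7. → (11, 7)
double: tangent at (11, 7): λ = (3·11² + 16)/(2·7) ≡ 5/14. 14⁻¹ ≡ 11 (mod 17), so λ ≡ 5·11 ≡ 4.
  x = λ² - 11 - 11 = 16 - 22 ≡ 11; y = λ·(11 - 11) - 7 ≡ 10. → (11, 10)
add P: tangent at (11, 10): λ = (3·11² + 16)/(2·10) ≡ 5/3. 3⁻¹ ≡ 6 (mod 17) since 3·6 = 18 ≡ 1, so λ ≡ 5·6 ≡ 13.
  x = λ² - 11 - 11 = 169 - 22 ≡ 11; y = λ·(11 - 11) - 10 ≡ 7. → (11, 7)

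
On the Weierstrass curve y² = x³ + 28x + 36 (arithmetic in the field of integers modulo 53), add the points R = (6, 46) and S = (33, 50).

(6, 46) + (33, 50). λ = (50 - 46)/(33 - 6) ≡ 4/27 mod 53. 27⁻¹ ≡ 2 (mod 53), so λ ≡ 8.
  x = λ² - 6 - 33 = 64 - 39 ≡ 25; y = λ·(6 - 25) - 46 ≡ 14. → (25, 14)

(25, 14)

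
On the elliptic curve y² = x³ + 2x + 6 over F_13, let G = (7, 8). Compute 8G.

O

Double-and-add on 8 = (1000)₂. Start with G = (7, 8) for the leading 1-bit.
double: tangent at (7, 8): λ = (3·7² + 2)/(2·8) ≡ 6/3. 3⁻¹ ≡ 9 (mod 13) since 3·9 = 27 ≡ 1, so λ ≡ 6·9 ≡ 2.
  x = λ² - 7 - 7 = 4 - 14 ≡ 3; y = λ·(7 - 3) - 8 ≡ 0. → (3, 0)
double: (3, 0) + (3, 0): same x and y₁ ≡ -y₂, so the sum is O.
double: O + O = O (identity).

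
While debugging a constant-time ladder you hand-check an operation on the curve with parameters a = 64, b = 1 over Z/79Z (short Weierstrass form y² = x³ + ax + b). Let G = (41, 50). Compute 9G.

(75, 47)

Repeated addition: build up to 9G.
2G: tangent at (41, 50): λ = (3·41² + 64)/(2·50) ≡ 51/21. 21⁻¹ ≡ 64 (mod 79), so λ ≡ 51·64 ≡ 25.
  x = λ² - 41 - 41 = 625 - 82 ≡ 69; y = λ·(41 - 69) - 50 ≡ 40. → (69, 40)
3G: (69, 40) + (41, 50). λ = (50 - 40)/(41 - 69) ≡ 10/51 mod 79. 51⁻¹ ≡ 31 (mod 79), so λ ≡ 73.
  x = λ² - 69 - 41 = 5329 - 110 ≡ 5; y = λ·(69 - 5) - 40 ≡ 50. → (5, 50)
4G: (5, 50) + (41, 50). λ = (50 - 50)/(41 - 5) ≡ 0/36 mod 79. 36⁻¹ ≡ 11 (mod 79), so λ ≡ 0.
  x = λ² - 5 - 41 = 0 - 46 ≡ 33; y = λ·(5 - 33) - 50 ≡ 29. → (33, 29)
5G: (33, 29) + (41, 50). λ = (50 - 29)/(41 - 33) ≡ 21/8 mod 79. 8⁻¹ ≡ 10 (mod 79), so λ ≡ 52.
  x = λ² - 33 - 41 = 2704 - 74 ≡ 23; y = λ·(33 - 23) - 29 ≡ 17. → (23, 17)
6G: (23, 17) + (41, 50). λ = (50 - 17)/(41 - 23) ≡ 33/18 mod 79. 18⁻¹ ≡ 22 (mod 79), so λ ≡ 15.
  x = λ² - 23 - 41 = 225 - 64 ≡ 3; y = λ·(23 - 3) - 17 ≡ 46. → (3, 46)
7G: (3, 46) + (41, 50). λ = (50 - 46)/(41 - 3) ≡ 4/38 mod 79. 38⁻¹ ≡ 52 (mod 79), so λ ≡ 50.
  x = λ² - 3 - 41 = 2500 - 44 ≡ 7; y = λ·(3 - 7) - 46 ≡ 70. → (7, 70)
8G: (7, 70) + (41, 50). λ = (50 - 70)/(41 - 7) ≡ 59/34 mod 79. 34⁻¹ ≡ 7 (mod 79), so λ ≡ 18.
  x = λ² - 7 - 41 = 324 - 48 ≡ 39; y = λ·(7 - 39) - 70 ≡ 65. → (39, 65)
9G: (39, 65) + (41, 50). λ = (50 - 65)/(41 - 39) ≡ 64/2 mod 79. 2⁻¹ ≡ 40 (mod 79), so λ ≡ 32.
  x = λ² - 39 - 41 = 1024 - 80 ≡ 75; y = λ·(39 - 75) - 65 ≡ 47. → (75, 47)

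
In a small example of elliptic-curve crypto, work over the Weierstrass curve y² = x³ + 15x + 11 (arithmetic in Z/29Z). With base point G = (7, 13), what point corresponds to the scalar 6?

(14, 23)

Repeated addition: build up to 6G.
2G: tangent at (7, 13): λ = (3·7² + 15)/(2·13) ≡ 17/26. 26⁻¹ ≡ 19 (mod 29), so λ ≡ 17·19 ≡ 4.
  x = λ² - 7 - 7 = 16 - 14 ≡ 2; y = λ·(7 - 2) - 13 ≡ 7. → (2, 7)
3G: (2, 7) + (7, 13). λ = (13 - 7)/(7 - 2) ≡ 6/5 mod 29. 5⁻¹ ≡ 6 (mod 29) since 5·6 = 30 ≡ 1, so λ ≡ 7.
  x = λ² - 2 - 7 = 49 - 9 ≡ 11; y = λ·(2 - 11) - 7 ≡ 17. → (11, 17)
4G: (11, 17) + (7, 13). λ = (13 - 17)/(7 - 11) ≡ 25/25 mod 29. 25⁻¹ ≡ 7 (mod 29), so λ ≡ 1.
  x = λ² - 11 - 7 = 1 - 18 ≡ 12; y = λ·(11 - 12) - 17 ≡ 11. → (12, 11)
5G: (12, 11) + (7, 13). λ = (13 - 11)/(7 - 12) ≡ 2/24 mod 29. 24⁻¹ ≡ 23 (mod 29), so λ ≡ 17.
  x = λ² - 12 - 7 = 289 - 19 ≡ 9; y = λ·(12 - 9) - 11 ≡ 11. → (9, 11)
6G: (9, 11) + (7, 13). λ = (13 - 11)/(7 - 9) ≡ 2/27 mod 29. 27⁻¹ ≡ 14 (mod 29) since 27·14 = 378 ≡ 1, so λ ≡ 28.
  x = λ² - 9 - 7 = 784 - 16 ≡ 14; y = λ·(9 - 14) - 11 ≡ 23. → (14, 23)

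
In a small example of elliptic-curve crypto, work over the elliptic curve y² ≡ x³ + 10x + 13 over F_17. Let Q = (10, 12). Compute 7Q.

Double-and-add on 7 = (111)₂. Start with Q = (10, 12) for the leading 1-bit.
double: tangent at (10, 12): λ = (3·10² + 10)/(2·12) ≡ 4/7. 7⁻¹ ≡ 5 (mod 17), so λ ≡ 4·5 ≡ 3.
  x = λ² - 10 - 10 = 9 - 20 ≡ 6; y = λ·(10 - 6) - 12 ≡ 0. → (6, 0)
add Q: (6, 0) + (10, 12). λ = (12 - 0)/(10 - 6) ≡ 12/4 mod 17. 4⁻¹ ≡ 13 (mod 17), so λ ≡ 3.
  x = λ² - 6 - 10 = 9 - 16 ≡ 10; y = λ·(6 - 10) - 0 ≡ 5. → (10, 5)
double: tangent at (10, 5): λ = (3·10² + 10)/(2·5) ≡ 4/10. 10⁻¹ ≡ 12 (mod 17), so λ ≡ 4·12 ≡ 14.
  x = λ² - 10 - 10 = 196 - 20 ≡ 6; y = λ·(10 - 6) - 5 ≡ 0. → (6, 0)
add Q: (6, 0) + (10, 12). λ = (12 - 0)/(10 - 6) ≡ 12/4 mod 17. 4⁻¹ ≡ 13 (mod 17), so λ ≡ 3.
  x = λ² - 6 - 10 = 9 - 16 ≡ 10; y = λ·(6 - 10) - 0 ≡ 5. → (10, 5)

(10, 5)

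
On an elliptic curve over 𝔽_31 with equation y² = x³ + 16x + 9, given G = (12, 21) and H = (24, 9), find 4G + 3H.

First 4G:
Double-and-add on 4 = (100)₂. Start with G = (12, 21) for the leading 1-bit.
double: tangent at (12, 21): λ = (3·12² + 16)/(2·21) ≡ 14/11. 11⁻¹ ≡ 17 (mod 31) since 11·17 = 187 ≡ 1, so λ ≡ 14·17 ≡ 21.
  x = λ² - 12 - 12 = 441 - 24 ≡ 14; y = λ·(12 - 14) - 21 ≡ 30. → (14, 30)
double: tangent at (14, 30): λ = (3·14² + 16)/(2·30) ≡ 15/29. 29⁻¹ ≡ 15 (mod 31), so λ ≡ 15·15 ≡ 8.
  x = λ² - 14 - 14 = 64 - 28 ≡ 5; y = λ·(14 - 5) - 30 ≡ 11. → (5, 11)
4G = (5, 11).
Next 3H:
Repeated addition: build up to 3H.
2H: tangent at (24, 9): λ = (3·24² + 16)/(2·9) ≡ 8/18. 18⁻¹ ≡ 19 (mod 31), so λ ≡ 8·19 ≡ 28.
  x = λ² - 24 - 24 = 784 - 48 ≡ 23; y = λ·(24 - 23) - 9 ≡ 19. → (23, 19)
3H: (23, 19) + (24, 9). λ = (9 - 19)/(24 - 23) ≡ 21/1 mod 31. 1⁻¹ ≡ 1 (mod 31) since 1·1 = 1 ≡ 1, so λ ≡ 21.
  x = λ² - 23 - 24 = 441 - 47 ≡ 22; y = λ·(23 - 22) - 19 ≡ 2. → (22, 2)
3H = (22, 2).
Finally 4G + 3H:
(5, 11) + (22, 2). λ = (2 - 11)/(22 - 5) ≡ 22/17 mod 31. 17⁻¹ ≡ 11 (mod 31), so λ ≡ 25.
  x = λ² - 5 - 22 = 625 - 27 ≡ 9; y = λ·(5 - 9) - 11 ≡ 13. → (9, 13)

(9, 13)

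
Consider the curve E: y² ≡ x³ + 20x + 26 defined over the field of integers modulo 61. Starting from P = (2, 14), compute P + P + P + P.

Repeated addition: build up to 4P.
2P: tangent at (2, 14): λ = (3·2² + 20)/(2·14) ≡ 32/28. 28⁻¹ ≡ 24 (mod 61) since 28·24 = 672 ≡ 1, so λ ≡ 32·24 ≡ 36.
  x = λ² - 2 - 2 = 1296 - 4 ≡ 11; y = λ·(2 - 11) - 14 ≡ 28. → (11, 28)
3P: (11, 28) + (2, 14). λ = (14 - 28)/(2 - 11) ≡ 47/52 mod 61. 52⁻¹ ≡ 27 (mod 61) since 52·27 = 1404 ≡ 1, so λ ≡ 49.
  x = λ² - 11 - 2 = 2401 - 13 ≡ 9; y = λ·(11 - 9) - 28 ≡ 9. → (9, 9)
4P: (9, 9) + (2, 14). λ = (14 - 9)/(2 - 9) ≡ 5/54 mod 61. 54⁻¹ ≡ 26 (mod 61), so λ ≡ 8.
  x = λ² - 9 - 2 = 64 - 11 ≡ 53; y = λ·(9 - 53) - 9 ≡ 5. → (53, 5)

(53, 5)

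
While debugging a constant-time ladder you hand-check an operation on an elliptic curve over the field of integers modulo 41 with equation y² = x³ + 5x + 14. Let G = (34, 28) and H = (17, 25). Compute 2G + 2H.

(10, 11)

First 2G:
Repeated addition: build up to 2G.
2G: tangent at (34, 28): λ = (3·34² + 5)/(2·28) ≡ 29/15. 15⁻¹ ≡ 11 (mod 41) since 15·11 = 165 ≡ 1, so λ ≡ 29·11 ≡ 32.
  x = λ² - 34 - 34 = 1024 - 68 ≡ 13; y = λ·(34 - 13) - 28 ≡ 29. → (13, 29)
2G = (13, 29).
Next 2H:
Repeated addition: build up to 2H.
2H: tangent at (17, 25): λ = (3·17² + 5)/(2·25) ≡ 11/9. 9⁻¹ ≡ 32 (mod 41), so λ ≡ 11·32 ≡ 24.
  x = λ² - 17 - 17 = 576 - 34 ≡ 9; y = λ·(17 - 9) - 25 ≡ 3. → (9, 3)
2H = (9, 3).
Finally 2G + 2H:
(13, 29) + (9, 3). λ = (3 - 29)/(9 - 13) ≡ 15/37 mod 41. 37⁻¹ ≡ 10 (mod 41) since 37·10 = 370 ≡ 1, so λ ≡ 27.
  x = λ² - 13 - 9 = 729 - 22 ≡ 10; y = λ·(13 - 10) - 29 ≡ 11. → (10, 11)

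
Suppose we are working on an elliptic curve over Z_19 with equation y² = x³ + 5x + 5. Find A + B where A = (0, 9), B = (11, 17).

(9, 0)

(0, 9) + (11, 17). λ = (17 - 9)/(11 - 0) ≡ 8/11 mod 19. 11⁻¹ ≡ 7 (mod 19), so λ ≡ 18.
  x = λ² - 0 - 11 = 324 - 11 ≡ 9; y = λ·(0 - 9) - 9 ≡ 0. → (9, 0)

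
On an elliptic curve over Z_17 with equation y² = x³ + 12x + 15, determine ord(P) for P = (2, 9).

2P: tangent at (2, 9): λ = (3·2² + 12)/(2·9) ≡ 7/1. 1⁻¹ ≡ 1 (mod 17), so λ ≡ 7·1 ≡ 7.
  x = λ² - 2 - 2 = 49 - 4 ≡ 11; y = λ·(2 - 11) - 9 ≡ 13. → (11, 13)
3P: (11, 13) + (2, 9). λ = (9 - 13)/(2 - 11) ≡ 13/8 mod 17. 8⁻¹ ≡ 15 (mod 17) since 8·15 = 120 ≡ 1, so λ ≡ 8.
  x = λ² - 11 - 2 = 64 - 13 ≡ 0; y = λ·(11 - 0) - 13 ≡ 7. → (0, 7)
4P: (0, 7) + (2, 9). λ = (9 - 7)/(2 - 0) ≡ 2/2 mod 17. 2⁻¹ ≡ 9 (mod 17) since 2·9 = 18 ≡ 1, so λ ≡ 1.
  x = λ² - 0 - 2 = 1 - 2 ≡ 16; y = λ·(0 - 16) - 7 ≡ 11. → (16, 11)
5P: (16, 11) + (2, 9). λ = (9 - 11)/(2 - 16) ≡ 15/3 mod 17. 3⁻¹ ≡ 6 (mod 17), so λ ≡ 5.
  x = λ² - 16 - 2 = 25 - 18 ≡ 7; y = λ·(16 - 7) - 11 ≡ 0. → (7, 0)
6P: (7, 0) + (2, 9). λ = (9 - 0)/(2 - 7) ≡ 9/12 mod 17. 12⁻¹ ≡ 10 (mod 17), so λ ≡ 5.
  x = λ² - 7 - 2 = 25 - 9 ≡ 16; y = λ·(7 - 16) - 0 ≡ 6. → (16, 6)
7P: (16, 6) + (2, 9). λ = (9 - 6)/(2 - 16) ≡ 3/3 mod 17. 3⁻¹ ≡ 6 (mod 17) since 3·6 = 18 ≡ 1, so λ ≡ 1.
  x = λ² - 16 - 2 = 1 - 18 ≡ 0; y = λ·(16 - 0) - 6 ≡ 10. → (0, 10)
8P: (0, 10) + (2, 9). λ = (9 - 10)/(2 - 0) ≡ 16/2 mod 17. 2⁻¹ ≡ 9 (mod 17), so λ ≡ 8.
  x = λ² - 0 - 2 = 64 - 2 ≡ 11; y = λ·(0 - 11) - 10 ≡ 4. → (11, 4)
9P: (11, 4) + (2, 9). λ = (9 - 4)/(2 - 11) ≡ 5/8 mod 17. 8⁻¹ ≡ 15 (mod 17) since 8·15 = 120 ≡ 1, so λ ≡ 7.
  x = λ² - 11 - 2 = 49 - 13 ≡ 2; y = λ·(11 - 2) - 4 ≡ 8. → (2, 8)
10P: (2, 8) + (2, 9): same x and y₁ ≡ -y₂, so the sum is the point at infinity.
10P = the point at infinity, so the order is 10.

10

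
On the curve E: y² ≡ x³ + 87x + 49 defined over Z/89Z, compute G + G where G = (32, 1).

(64, 7)

tangent at (32, 1): λ = (3·32² + 87)/(2·1) ≡ 44/2. 2⁻¹ ≡ 45 (mod 89), so λ ≡ 44·45 ≡ 22.
  x = λ² - 32 - 32 = 484 - 64 ≡ 64; y = λ·(32 - 64) - 1 ≡ 7. → (64, 7)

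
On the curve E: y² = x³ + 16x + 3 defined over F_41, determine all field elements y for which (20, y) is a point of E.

0

x³ + 16x + 3 = 8323 ≡ 0 (mod 41).
Only y = 0 satisfies y² ≡ 0.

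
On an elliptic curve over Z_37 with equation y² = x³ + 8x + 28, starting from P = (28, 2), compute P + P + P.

Repeated addition: build up to 3P.
2P: tangent at (28, 2): λ = (3·28² + 8)/(2·2) ≡ 29/4. 4⁻¹ ≡ 28 (mod 37), so λ ≡ 29·28 ≡ 35.
  x = λ² - 28 - 28 = 1225 - 56 ≡ 22; y = λ·(28 - 22) - 2 ≡ 23. → (22, 23)
3P: (22, 23) + (28, 2). λ = (2 - 23)/(28 - 22) ≡ 16/6 mod 37. 6⁻¹ ≡ 31 (mod 37), so λ ≡ 15.
  x = λ² - 22 - 28 = 225 - 50 ≡ 27; y = λ·(22 - 27) - 23 ≡ 13. → (27, 13)

(27, 13)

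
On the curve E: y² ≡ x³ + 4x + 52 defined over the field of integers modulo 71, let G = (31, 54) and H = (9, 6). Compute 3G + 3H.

First 3G:
Repeated addition: build up to 3G.
2G: tangent at (31, 54): λ = (3·31² + 4)/(2·54) ≡ 47/37. 37⁻¹ ≡ 48 (mod 71), so λ ≡ 47·48 ≡ 55.
  x = λ² - 31 - 31 = 3025 - 62 ≡ 52; y = λ·(31 - 52) - 54 ≡ 69. → (52, 69)
3G: (52, 69) + (31, 54). λ = (54 - 69)/(31 - 52) ≡ 56/50 mod 71. 50⁻¹ ≡ 27 (mod 71), so λ ≡ 21.
  x = λ² - 52 - 31 = 441 - 83 ≡ 3; y = λ·(52 - 3) - 69 ≡ 37. → (3, 37)
3G = (3, 37).
Next 3H:
Repeated addition: build up to 3H.
2H: tangent at (9, 6): λ = (3·9² + 4)/(2·6) ≡ 34/12. 12⁻¹ ≡ 6 (mod 71) since 12·6 = 72 ≡ 1, so λ ≡ 34·6 ≡ 62.
  x = λ² - 9 - 9 = 3844 - 18 ≡ 63; y = λ·(9 - 63) - 6 ≡ 54. → (63, 54)
3H: (63, 54) + (9, 6). λ = (6 - 54)/(9 - 63) ≡ 23/17 mod 71. 17⁻¹ ≡ 46 (mod 71), so λ ≡ 64.
  x = λ² - 63 - 9 = 4096 - 72 ≡ 48; y = λ·(63 - 48) - 54 ≡ 54. → (48, 54)
3H = (48, 54).
Finally 3G + 3H:
(3, 37) + (48, 54). λ = (54 - 37)/(48 - 3) ≡ 17/45 mod 71. 45⁻¹ ≡ 30 (mod 71), so λ ≡ 13.
  x = λ² - 3 - 48 = 169 - 51 ≡ 47; y = λ·(3 - 47) - 37 ≡ 30. → (47, 30)

(47, 30)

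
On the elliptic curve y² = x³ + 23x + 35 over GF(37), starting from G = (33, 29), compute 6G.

(7, 24)

Repeated addition: build up to 6G.
2G: tangent at (33, 29): λ = (3·33² + 23)/(2·29) ≡ 34/21. 21⁻¹ ≡ 30 (mod 37), so λ ≡ 34·30 ≡ 21.
  x = λ² - 33 - 33 = 441 - 66 ≡ 5; y = λ·(33 - 5) - 29 ≡ 4. → (5, 4)
3G: (5, 4) + (33, 29). λ = (29 - 4)/(33 - 5) ≡ 25/28 mod 37. 28⁻¹ ≡ 4 (mod 37), so λ ≡ 26.
  x = λ² - 5 - 33 = 676 - 38 ≡ 9; y = λ·(5 - 9) - 4 ≡ 3. → (9, 3)
4G: (9, 3) + (33, 29). λ = (29 - 3)/(33 - 9) ≡ 26/24 mod 37. 24⁻¹ ≡ 17 (mod 37), so λ ≡ 35.
  x = λ² - 9 - 33 = 1225 - 42 ≡ 36; y = λ·(9 - 36) - 3 ≡ 14. → (36, 14)
5G: (36, 14) + (33, 29). λ = (29 - 14)/(33 - 36) ≡ 15/34 mod 37. 34⁻¹ ≡ 12 (mod 37) since 34·12 = 408 ≡ 1, so λ ≡ 32.
  x = λ² - 36 - 33 = 1024 - 69 ≡ 30; y = λ·(36 - 30) - 14 ≡ 30. → (30, 30)
6G: (30, 30) + (33, 29). λ = (29 - 30)/(33 - 30) ≡ 36/3 mod 37. 3⁻¹ ≡ 25 (mod 37), so λ ≡ 12.
  x = λ² - 30 - 33 = 144 - 63 ≡ 7; y = λ·(30 - 7) - 30 ≡ 24. → (7, 24)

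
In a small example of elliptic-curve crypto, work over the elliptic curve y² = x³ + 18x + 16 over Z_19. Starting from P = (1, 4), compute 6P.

Repeated addition: build up to 6P.
2P: tangent at (1, 4): λ = (3·1² + 18)/(2·4) ≡ 2/8. 8⁻¹ ≡ 12 (mod 19), so λ ≡ 2·12 ≡ 5.
  x = λ² - 1 - 1 = 25 - 2 ≡ 4; y = λ·(1 - 4) - 4 ≡ 0. → (4, 0)
3P: (4, 0) + (1, 4). λ = (4 - 0)/(1 - 4) ≡ 4/16 mod 19. 16⁻¹ ≡ 6 (mod 19) since 16·6 = 96 ≡ 1, so λ ≡ 5.
  x = λ² - 4 - 1 = 25 - 5 ≡ 1; y = λ·(4 - 1) - 0 ≡ 15. → (1, 15)
4P: (1, 15) + (1, 4): same x and y₁ ≡ -y₂, so the sum is 𝒪.
5P: 𝒪 + (1, 4) = (1, 4) (identity).
6P: tangent at (1, 4): λ = (3·1² + 18)/(2·4) ≡ 2/8. 8⁻¹ ≡ 12 (mod 19) since 8·12 = 96 ≡ 1, so λ ≡ 2·12 ≡ 5.
  x = λ² - 1 - 1 = 25 - 2 ≡ 4; y = λ·(1 - 4) - 4 ≡ 0. → (4, 0)

(4, 0)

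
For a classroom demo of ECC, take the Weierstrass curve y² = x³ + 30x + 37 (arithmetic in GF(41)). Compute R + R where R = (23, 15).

tangent at (23, 15): λ = (3·23² + 30)/(2·15) ≡ 18/30. 30⁻¹ ≡ 26 (mod 41), so λ ≡ 18·26 ≡ 17.
  x = λ² - 23 - 23 = 289 - 46 ≡ 38; y = λ·(23 - 38) - 15 ≡ 17. → (38, 17)

(38, 17)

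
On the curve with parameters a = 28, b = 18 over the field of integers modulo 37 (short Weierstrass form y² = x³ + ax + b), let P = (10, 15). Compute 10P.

Double-and-add on 10 = (1010)₂. Start with P = (10, 15) for the leading 1-bit.
double: tangent at (10, 15): λ = (3·10² + 28)/(2·15) ≡ 32/30. 30⁻¹ ≡ 21 (mod 37), so λ ≡ 32·21 ≡ 6.
  x = λ² - 10 - 10 = 36 - 20 ≡ 16; y = λ·(10 - 16) - 15 ≡ 23. → (16, 23)
double: tangent at (16, 23): λ = (3·16² + 28)/(2·23) ≡ 19/9. 9⁻¹ ≡ 33 (mod 37) since 9·33 = 297 ≡ 1, so λ ≡ 19·33 ≡ 35.
  x = λ² - 16 - 16 = 1225 - 32 ≡ 9; y = λ·(16 - 9) - 23 ≡ 0. → (9, 0)
add P: (9, 0) + (10, 15). λ = (15 - 0)/(10 - 9) ≡ 15/1 mod 37. 1⁻¹ ≡ 1 (mod 37) since 1·1 = 1 ≡ 1, so λ ≡ 15.
  x = λ² - 9 - 10 = 225 - 19 ≡ 21; y = λ·(9 - 21) - 0 ≡ 5. → (21, 5)
double: tangent at (21, 5): λ = (3·21² + 28)/(2·5) ≡ 19/10. 10⁻¹ ≡ 26 (mod 37) since 10·26 = 260 ≡ 1, so λ ≡ 19·26 ≡ 13.
  x = λ² - 21 - 21 = 169 - 42 ≡ 16; y = λ·(21 - 16) - 5 ≡ 23. → (16, 23)

(16, 23)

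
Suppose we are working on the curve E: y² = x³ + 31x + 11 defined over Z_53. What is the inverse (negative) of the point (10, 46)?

-(10, 46) = (10, -46 mod 53) = (10, 7).

(10, 7)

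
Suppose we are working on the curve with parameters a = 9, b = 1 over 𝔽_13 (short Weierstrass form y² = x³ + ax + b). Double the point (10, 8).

(7, 2)

tangent at (10, 8): λ = (3·10² + 9)/(2·8) ≡ 10/3. 3⁻¹ ≡ 9 (mod 13) since 3·9 = 27 ≡ 1, so λ ≡ 10·9 ≡ 12.
  x = λ² - 10 - 10 = 144 - 20 ≡ 7; y = λ·(10 - 7) - 8 ≡ 2. → (7, 2)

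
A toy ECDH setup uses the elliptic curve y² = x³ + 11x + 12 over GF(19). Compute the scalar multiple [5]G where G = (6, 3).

(16, 3)

Repeated addition: build up to 5G.
2G: tangent at (6, 3): λ = (3·6² + 11)/(2·3) ≡ 5/6. 6⁻¹ ≡ 16 (mod 19), so λ ≡ 5·16 ≡ 4.
  x = λ² - 6 - 6 = 16 - 12 ≡ 4; y = λ·(6 - 4) - 3 ≡ 5. → (4, 5)
3G: (4, 5) + (6, 3). λ = (3 - 5)/(6 - 4) ≡ 17/2 mod 19. 2⁻¹ ≡ 10 (mod 19), so λ ≡ 18.
  x = λ² - 4 - 6 = 324 - 10 ≡ 10; y = λ·(4 - 10) - 5 ≡ 1. → (10, 1)
4G: (10, 1) + (6, 3). λ = (3 - 1)/(6 - 10) ≡ 2/15 mod 19. 15⁻¹ ≡ 14 (mod 19) since 15·14 = 210 ≡ 1, so λ ≡ 9.
  x = λ² - 10 - 6 = 81 - 16 ≡ 8; y = λ·(10 - 8) - 1 ≡ 17. → (8, 17)
5G: (8, 17) + (6, 3). λ = (3 - 17)/(6 - 8) ≡ 5/17 mod 19. 17⁻¹ ≡ 9 (mod 19) since 17·9 = 153 ≡ 1, so λ ≡ 7.
  x = λ² - 8 - 6 = 49 - 14 ≡ 16; y = λ·(8 - 16) - 17 ≡ 3. → (16, 3)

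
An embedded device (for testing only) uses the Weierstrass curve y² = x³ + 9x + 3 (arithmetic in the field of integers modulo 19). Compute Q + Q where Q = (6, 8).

tangent at (6, 8): λ = (3·6² + 9)/(2·8) ≡ 3/16. 16⁻¹ ≡ 6 (mod 19), so λ ≡ 3·6 ≡ 18.
  x = λ² - 6 - 6 = 324 - 12 ≡ 8; y = λ·(6 - 8) - 8 ≡ 13. → (8, 13)

(8, 13)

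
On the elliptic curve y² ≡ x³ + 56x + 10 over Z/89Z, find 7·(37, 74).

Write P = (37, 74).
Double-and-add on 7 = (111)₂. Start with P = (37, 74) for the leading 1-bit.
double: tangent at (37, 74): λ = (3·37² + 56)/(2·74) ≡ 69/59. 59⁻¹ ≡ 86 (mod 89) since 59·86 = 5074 ≡ 1, so λ ≡ 69·86 ≡ 60.
  x = λ² - 37 - 37 = 3600 - 74 ≡ 55; y = λ·(37 - 55) - 74 ≡ 3. → (55, 3)
add P: (55, 3) + (37, 74). λ = (74 - 3)/(37 - 55) ≡ 71/71 mod 89. 71⁻¹ ≡ 84 (mod 89), so λ ≡ 1.
  x = λ² - 55 - 37 = 1 - 92 ≡ 87; y = λ·(55 - 87) - 3 ≡ 54. → (87, 54)
double: tangent at (87, 54): λ = (3·87² + 56)/(2·54) ≡ 68/19. 19⁻¹ ≡ 75 (mod 89), so λ ≡ 68·75 ≡ 27.
  x = λ² - 87 - 87 = 729 - 174 ≡ 21; y = λ·(87 - 21) - 54 ≡ 37. → (21, 37)
add P: (21, 37) + (37, 74). λ = (74 - 37)/(37 - 21) ≡ 37/16 mod 89. 16⁻¹ ≡ 39 (mod 89) since 16·39 = 624 ≡ 1, so λ ≡ 19.
  x = λ² - 21 - 37 = 361 - 58 ≡ 36; y = λ·(21 - 36) - 37 ≡ 34. → (36, 34)

(36, 34)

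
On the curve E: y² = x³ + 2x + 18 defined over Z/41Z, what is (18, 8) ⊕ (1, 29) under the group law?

(18, 8) + (1, 29). λ = (29 - 8)/(1 - 18) ≡ 21/24 mod 41. 24⁻¹ ≡ 12 (mod 41), so λ ≡ 6.
  x = λ² - 18 - 1 = 36 - 19 ≡ 17; y = λ·(18 - 17) - 8 ≡ 39. → (17, 39)

(17, 39)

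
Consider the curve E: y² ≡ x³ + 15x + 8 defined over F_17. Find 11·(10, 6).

Write G = (10, 6).
Repeated addition: build up to 11G.
2G: tangent at (10, 6): λ = (3·10² + 15)/(2·6) ≡ 9/12. 12⁻¹ ≡ 10 (mod 17), so λ ≡ 9·10 ≡ 5.
  x = λ² - 10 - 10 = 25 - 20 ≡ 5; y = λ·(10 - 5) - 6 ≡ 2. → (5, 2)
3G: (5, 2) + (10, 6). λ = (6 - 2)/(10 - 5) ≡ 4/5 mod 17. 5⁻¹ ≡ 7 (mod 17) since 5·7 = 35 ≡ 1, so λ ≡ 11.
  x = λ² - 5 - 10 = 121 - 15 ≡ 4; y = λ·(5 - 4) - 2 ≡ 9. → (4, 9)
4G: (4, 9) + (10, 6). λ = (6 - 9)/(10 - 4) ≡ 14/6 mod 17. 6⁻¹ ≡ 3 (mod 17) since 6·3 = 18 ≡ 1, so λ ≡ 8.
  x = λ² - 4 - 10 = 64 - 14 ≡ 16; y = λ·(4 - 16) - 9 ≡ 14. → (16, 14)
5G: (16, 14) + (10, 6). λ = (6 - 14)/(10 - 16) ≡ 9/11 mod 17. 11⁻¹ ≡ 14 (mod 17), so λ ≡ 7.
  x = λ² - 16 - 10 = 49 - 26 ≡ 6; y = λ·(16 - 6) - 14 ≡ 5. → (6, 5)
6G: (6, 5) + (10, 6). λ = (6 - 5)/(10 - 6) ≡ 1/4 mod 17. 4⁻¹ ≡ 13 (mod 17), so λ ≡ 13.
  x = λ² - 6 - 10 = 169 - 16 ≡ 0; y = λ·(6 - 0) - 5 ≡ 5. → (0, 5)
7G: (0, 5) + (10, 6). λ = (6 - 5)/(10 - 0) ≡ 1/10 mod 17. 10⁻¹ ≡ 12 (mod 17) since 10·12 = 120 ≡ 1, so λ ≡ 12.
  x = λ² - 0 - 10 = 144 - 10 ≡ 15; y = λ·(0 - 15) - 5 ≡ 2. → (15, 2)
8G: (15, 2) + (10, 6). λ = (6 - 2)/(10 - 15) ≡ 4/12 mod 17. 12⁻¹ ≡ 10 (mod 17) since 12·10 = 120 ≡ 1, so λ ≡ 6.
  x = λ² - 15 - 10 = 36 - 25 ≡ 11; y = λ·(15 - 11) - 2 ≡ 5. → (11, 5)
9G: (11, 5) + (10, 6). λ = (6 - 5)/(10 - 11) ≡ 1/16 mod 17. 16⁻¹ ≡ 16 (mod 17), so λ ≡ 16.
  x = λ² - 11 - 10 = 256 - 21 ≡ 14; y = λ·(11 - 14) - 5 ≡ 15. → (14, 15)
10G: (14, 15) + (10, 6). λ = (6 - 15)/(10 - 14) ≡ 8/13 mod 17. 13⁻¹ ≡ 4 (mod 17), so λ ≡ 15.
  x = λ² - 14 - 10 = 225 - 24 ≡ 14; y = λ·(14 - 14) - 15 ≡ 2. → (14, 2)
11G: (14, 2) + (10, 6). λ = (6 - 2)/(10 - 14) ≡ 4/13 mod 17. 13⁻¹ ≡ 4 (mod 17) since 13·4 = 52 ≡ 1, so λ ≡ 16.
  x = λ² - 14 - 10 = 256 - 24 ≡ 11; y = λ·(14 - 11) - 2 ≡ 12. → (11, 12)

(11, 12)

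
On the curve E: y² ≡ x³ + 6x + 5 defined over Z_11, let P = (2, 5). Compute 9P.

(7, 4)

Repeated addition: build up to 9P.
2P: tangent at (2, 5): λ = (3·2² + 6)/(2·5) ≡ 7/10. 10⁻¹ ≡ 10 (mod 11), so λ ≡ 7·10 ≡ 4.
  x = λ² - 2 - 2 = 16 - 4 ≡ 1; y = λ·(2 - 1) - 5 ≡ 10. → (1, 10)
3P: (1, 10) + (2, 5). λ = (5 - 10)/(2 - 1) ≡ 6/1 mod 11. 1⁻¹ ≡ 1 (mod 11) since 1·1 = 1 ≡ 1, so λ ≡ 6.
  x = λ² - 1 - 2 = 36 - 3 ≡ 0; y = λ·(1 - 0) - 10 ≡ 7. → (0, 7)
4P: (0, 7) + (2, 5). λ = (5 - 7)/(2 - 0) ≡ 9/2 mod 11. 2⁻¹ ≡ 6 (mod 11), so λ ≡ 10.
  x = λ² - 0 - 2 = 100 - 2 ≡ 10; y = λ·(0 - 10) - 7 ≡ 3. → (10, 3)
5P: (10, 3) + (2, 5). λ = (5 - 3)/(2 - 10) ≡ 2/3 mod 11. 3⁻¹ ≡ 4 (mod 11), so λ ≡ 8.
  x = λ² - 10 - 2 = 64 - 12 ≡ 8; y = λ·(10 - 8) - 3 ≡ 2. → (8, 2)
6P: (8, 2) + (2, 5). λ = (5 - 2)/(2 - 8) ≡ 3/5 mod 11. 5⁻¹ ≡ 9 (mod 11) since 5·9 = 45 ≡ 1, so λ ≡ 5.
  x = λ² - 8 - 2 = 25 - 10 ≡ 4; y = λ·(8 - 4) - 2 ≡ 7. → (4, 7)
7P: (4, 7) + (2, 5). λ = (5 - 7)/(2 - 4) ≡ 9/9 mod 11. 9⁻¹ ≡ 5 (mod 11), so λ ≡ 1.
  x = λ² - 4 - 2 = 1 - 6 ≡ 6; y = λ·(4 - 6) - 7 ≡ 2. → (6, 2)
8P: (6, 2) + (2, 5). λ = (5 - 2)/(2 - 6) ≡ 3/7 mod 11. 7⁻¹ ≡ 8 (mod 11), so λ ≡ 2.
  x = λ² - 6 - 2 = 4 - 8 ≡ 7; y = λ·(6 - 7) - 2 ≡ 7. → (7, 7)
9P: (7, 7) + (2, 5). λ = (5 - 7)/(2 - 7) ≡ 9/6 mod 11. 6⁻¹ ≡ 2 (mod 11), so λ ≡ 7.
  x = λ² - 7 - 2 = 49 - 9 ≡ 7; y = λ·(7 - 7) - 7 ≡ 4. → (7, 4)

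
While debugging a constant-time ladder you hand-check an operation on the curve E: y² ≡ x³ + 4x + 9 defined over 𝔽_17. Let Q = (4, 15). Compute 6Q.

Double-and-add on 6 = (110)₂. Start with Q = (4, 15) for the leading 1-bit.
double: tangent at (4, 15): λ = (3·4² + 4)/(2·15) ≡ 1/13. 13⁻¹ ≡ 4 (mod 17) since 13·4 = 52 ≡ 1, so λ ≡ 1·4 ≡ 4.
  x = λ² - 4 - 4 = 16 - 8 ≡ 8; y = λ·(4 - 8) - 15 ≡ 3. → (8, 3)
add Q: (8, 3) + (4, 15). λ = (15 - 3)/(4 - 8) ≡ 12/13 mod 17. 13⁻¹ ≡ 4 (mod 17) since 13·4 = 52 ≡ 1, so λ ≡ 14.
  x = λ² - 8 - 4 = 196 - 12 ≡ 14; y = λ·(8 - 14) - 3 ≡ 15. → (14, 15)
double: tangent at (14, 15): λ = (3·14² + 4)/(2·15) ≡ 14/13. 13⁻¹ ≡ 4 (mod 17) since 13·4 = 52 ≡ 1, so λ ≡ 14·4 ≡ 5.
  x = λ² - 14 - 14 = 25 - 28 ≡ 14; y = λ·(14 - 14) - 15 ≡ 2. → (14, 2)

(14, 2)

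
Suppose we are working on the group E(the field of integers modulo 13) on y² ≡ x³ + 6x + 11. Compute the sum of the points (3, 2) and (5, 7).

(3, 2) + (5, 7). λ = (7 - 2)/(5 - 3) ≡ 5/2 mod 13. 2⁻¹ ≡ 7 (mod 13) since 2·7 = 14 ≡ 1, so λ ≡ 9.
  x = λ² - 3 - 5 = 81 - 8 ≡ 8; y = λ·(3 - 8) - 2 ≡ 5. → (8, 5)

(8, 5)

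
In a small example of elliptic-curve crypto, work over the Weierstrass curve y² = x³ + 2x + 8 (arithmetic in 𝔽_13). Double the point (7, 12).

tangent at (7, 12): λ = (3·7² + 2)/(2·12) ≡ 6/11. 11⁻¹ ≡ 6 (mod 13), so λ ≡ 6·6 ≡ 10.
  x = λ² - 7 - 7 = 100 - 14 ≡ 8; y = λ·(7 - 8) - 12 ≡ 4. → (8, 4)

(8, 4)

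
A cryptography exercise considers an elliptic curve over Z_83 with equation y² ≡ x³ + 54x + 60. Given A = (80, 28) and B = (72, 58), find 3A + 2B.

(40, 61)

First 3A:
Repeated addition: build up to 3A.
2A: tangent at (80, 28): λ = (3·80² + 54)/(2·28) ≡ 81/56. 56⁻¹ ≡ 43 (mod 83), so λ ≡ 81·43 ≡ 80.
  x = λ² - 80 - 80 = 6400 - 160 ≡ 15; y = λ·(80 - 15) - 28 ≡ 26. → (15, 26)
3A: (15, 26) + (80, 28). λ = (28 - 26)/(80 - 15) ≡ 2/65 mod 83. 65⁻¹ ≡ 23 (mod 83), so λ ≡ 46.
  x = λ² - 15 - 80 = 2116 - 95 ≡ 29; y = λ·(15 - 29) - 26 ≡ 77. → (29, 77)
3A = (29, 77).
Next 2B:
Repeated addition: build up to 2B.
2B: tangent at (72, 58): λ = (3·72² + 54)/(2·58) ≡ 2/33. 33⁻¹ ≡ 78 (mod 83), so λ ≡ 2·78 ≡ 73.
  x = λ² - 72 - 72 = 5329 - 144 ≡ 39; y = λ·(72 - 39) - 58 ≡ 27. → (39, 27)
2B = (39, 27).
Finally 3A + 2B:
(29, 77) + (39, 27). λ = (27 - 77)/(39 - 29) ≡ 33/10 mod 83. 10⁻¹ ≡ 25 (mod 83), so λ ≡ 78.
  x = λ² - 29 - 39 = 6084 - 68 ≡ 40; y = λ·(29 - 40) - 77 ≡ 61. → (40, 61)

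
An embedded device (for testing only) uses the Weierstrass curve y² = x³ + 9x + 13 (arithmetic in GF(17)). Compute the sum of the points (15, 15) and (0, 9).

(11, 7)

(15, 15) + (0, 9). λ = (9 - 15)/(0 - 15) ≡ 11/2 mod 17. 2⁻¹ ≡ 9 (mod 17), so λ ≡ 14.
  x = λ² - 15 - 0 = 196 - 15 ≡ 11; y = λ·(15 - 11) - 15 ≡ 7. → (11, 7)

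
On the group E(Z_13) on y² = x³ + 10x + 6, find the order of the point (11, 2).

2P: tangent at (11, 2): λ = (3·11² + 10)/(2·2) ≡ 9/4. 4⁻¹ ≡ 10 (mod 13) since 4·10 = 40 ≡ 1, so λ ≡ 9·10 ≡ 12.
  x = λ² - 11 - 11 = 144 - 22 ≡ 5; y = λ·(11 - 5) - 2 ≡ 5. → (5, 5)
3P: (5, 5) + (11, 2). λ = (2 - 5)/(11 - 5) ≡ 10/6 mod 13. 6⁻¹ ≡ 11 (mod 13) since 6·11 = 66 ≡ 1, so λ ≡ 6.
  x = λ² - 5 - 11 = 36 - 16 ≡ 7; y = λ·(5 - 7) - 5 ≡ 9. → (7, 9)
4P: (7, 9) + (11, 2). λ = (2 - 9)/(11 - 7) ≡ 6/4 mod 13. 4⁻¹ ≡ 10 (mod 13), so λ ≡ 8.
  x = λ² - 7 - 11 = 64 - 18 ≡ 7; y = λ·(7 - 7) - 9 ≡ 4. → (7, 4)
5P: (7, 4) + (11, 2). λ = (2 - 4)/(11 - 7) ≡ 11/4 mod 13. 4⁻¹ ≡ 10 (mod 13) since 4·10 = 40 ≡ 1, so λ ≡ 6.
  x = λ² - 7 - 11 = 36 - 18 ≡ 5; y = λ·(7 - 5) - 4 ≡ 8. → (5, 8)
6P: (5, 8) + (11, 2). λ = (2 - 8)/(11 - 5) ≡ 7/6 mod 13. 6⁻¹ ≡ 11 (mod 13) since 6·11 = 66 ≡ 1, so λ ≡ 12.
  x = λ² - 5 - 11 = 144 - 16 ≡ 11; y = λ·(5 - 11) - 8 ≡ 11. → (11, 11)
7P: (11, 11) + (11, 2): same x and y₁ ≡ -y₂, so the sum is O.
7P = O, so the order is 7.

7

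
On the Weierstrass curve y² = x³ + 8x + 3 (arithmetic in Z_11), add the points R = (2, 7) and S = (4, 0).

(2, 7) + (4, 0). λ = (0 - 7)/(4 - 2) ≡ 4/2 mod 11. 2⁻¹ ≡ 6 (mod 11), so λ ≡ 2.
  x = λ² - 2 - 4 = 4 - 6 ≡ 9; y = λ·(2 - 9) - 7 ≡ 1. → (9, 1)

(9, 1)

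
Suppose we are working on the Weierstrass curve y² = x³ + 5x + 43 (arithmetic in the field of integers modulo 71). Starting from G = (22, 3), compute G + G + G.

Repeated addition: build up to 3G.
2G: tangent at (22, 3): λ = (3·22² + 5)/(2·3) ≡ 37/6. 6⁻¹ ≡ 12 (mod 71), so λ ≡ 37·12 ≡ 18.
  x = λ² - 22 - 22 = 324 - 44 ≡ 67; y = λ·(22 - 67) - 3 ≡ 39. → (67, 39)
3G: (67, 39) + (22, 3). λ = (3 - 39)/(22 - 67) ≡ 35/26 mod 71. 26⁻¹ ≡ 41 (mod 71) since 26·41 = 1066 ≡ 1, so λ ≡ 15.
  x = λ² - 67 - 22 = 225 - 89 ≡ 65; y = λ·(67 - 65) - 39 ≡ 62. → (65, 62)

(65, 62)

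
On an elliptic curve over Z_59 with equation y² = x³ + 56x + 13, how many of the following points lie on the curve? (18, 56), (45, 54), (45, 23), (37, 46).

(18, 56): 56² ≡ 9, rhs ≡ 9 → on.
(45, 54): 54² ≡ 25, rhs ≡ 25 → on.
(45, 23): 23² ≡ 57, rhs ≡ 25 → off.
(37, 46): 46² ≡ 51, rhs ≡ 51 → on.

3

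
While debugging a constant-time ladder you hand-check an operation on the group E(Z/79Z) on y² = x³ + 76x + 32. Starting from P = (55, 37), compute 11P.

Double-and-add on 11 = (1011)₂. Start with P = (55, 37) for the leading 1-bit.
double: tangent at (55, 37): λ = (3·55² + 76)/(2·37) ≡ 66/74. 74⁻¹ ≡ 63 (mod 79), so λ ≡ 66·63 ≡ 50.
  x = λ² - 55 - 55 = 2500 - 110 ≡ 20; y = λ·(55 - 20) - 37 ≡ 54. → (20, 54)
double: tangent at (20, 54): λ = (3·20² + 76)/(2·54) ≡ 12/29. 29⁻¹ ≡ 30 (mod 79), so λ ≡ 12·30 ≡ 44.
  x = λ² - 20 - 20 = 1936 - 40 ≡ 0; y = λ·(20 - 0) - 54 ≡ 36. → (0, 36)
add P: (0, 36) + (55, 37). λ = (37 - 36)/(55 - 0) ≡ 1/55 mod 79. 55⁻¹ ≡ 23 (mod 79) since 55·23 = 1265 ≡ 1, so λ ≡ 23.
  x = λ² - 0 - 55 = 529 - 55 ≡ 0; y = λ·(0 - 0) - 36 ≡ 43. → (0, 43)
double: tangent at (0, 43): λ = (3·0² + 76)/(2·43) ≡ 76/7. 7⁻¹ ≡ 34 (mod 79), so λ ≡ 76·34 ≡ 56.
  x = λ² - 0 - 0 = 3136 - 0 ≡ 55; y = λ·(0 - 55) - 43 ≡ 37. → (55, 37)
add P: tangent at (55, 37): λ = (3·55² + 76)/(2·37) ≡ 66/74. 74⁻¹ ≡ 63 (mod 79) since 74·63 = 4662 ≡ 1, so λ ≡ 66·63 ≡ 50.
  x = λ² - 55 - 55 = 2500 - 110 ≡ 20; y = λ·(55 - 20) - 37 ≡ 54. → (20, 54)

(20, 54)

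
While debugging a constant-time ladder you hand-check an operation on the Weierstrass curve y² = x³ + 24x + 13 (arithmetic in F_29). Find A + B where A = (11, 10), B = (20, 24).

(4, 17)

(11, 10) + (20, 24). λ = (24 - 10)/(20 - 11) ≡ 14/9 mod 29. 9⁻¹ ≡ 13 (mod 29), so λ ≡ 8.
  x = λ² - 11 - 20 = 64 - 31 ≡ 4; y = λ·(11 - 4) - 10 ≡ 17. → (4, 17)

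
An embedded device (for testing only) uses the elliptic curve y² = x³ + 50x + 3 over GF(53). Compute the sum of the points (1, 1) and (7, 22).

(1, 1) + (7, 22). λ = (22 - 1)/(7 - 1) ≡ 21/6 mod 53. 6⁻¹ ≡ 9 (mod 53), so λ ≡ 30.
  x = λ² - 1 - 7 = 900 - 8 ≡ 44; y = λ·(1 - 44) - 1 ≡ 34. → (44, 34)

(44, 34)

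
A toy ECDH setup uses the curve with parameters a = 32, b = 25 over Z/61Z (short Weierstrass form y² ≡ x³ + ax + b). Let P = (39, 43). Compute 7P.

(41, 48)

Repeated addition: build up to 7P.
2P: tangent at (39, 43): λ = (3·39² + 32)/(2·43) ≡ 20/25. 25⁻¹ ≡ 22 (mod 61), so λ ≡ 20·22 ≡ 13.
  x = λ² - 39 - 39 = 169 - 78 ≡ 30; y = λ·(39 - 30) - 43 ≡ 13. → (30, 13)
3P: (30, 13) + (39, 43). λ = (43 - 13)/(39 - 30) ≡ 30/9 mod 61. 9⁻¹ ≡ 34 (mod 61), so λ ≡ 44.
  x = λ² - 30 - 39 = 1936 - 69 ≡ 37; y = λ·(30 - 37) - 13 ≡ 45. → (37, 45)
4P: (37, 45) + (39, 43). λ = (43 - 45)/(39 - 37) ≡ 59/2 mod 61. 2⁻¹ ≡ 31 (mod 61), so λ ≡ 60.
  x = λ² - 37 - 39 = 3600 - 76 ≡ 47; y = λ·(37 - 47) - 45 ≡ 26. → (47, 26)
5P: (47, 26) + (39, 43). λ = (43 - 26)/(39 - 47) ≡ 17/53 mod 61. 53⁻¹ ≡ 38 (mod 61) since 53·38 = 2014 ≡ 1, so λ ≡ 36.
  x = λ² - 47 - 39 = 1296 - 86 ≡ 51; y = λ·(47 - 51) - 26 ≡ 13. → (51, 13)
6P: (51, 13) + (39, 43). λ = (43 - 13)/(39 - 51) ≡ 30/49 mod 61. 49⁻¹ ≡ 5 (mod 61) since 49·5 = 245 ≡ 1, so λ ≡ 28.
  x = λ² - 51 - 39 = 784 - 90 ≡ 23; y = λ·(51 - 23) - 13 ≡ 39. → (23, 39)
7P: (23, 39) + (39, 43). λ = (43 - 39)/(39 - 23) ≡ 4/16 mod 61. 16⁻¹ ≡ 42 (mod 61), so λ ≡ 46.
  x = λ² - 23 - 39 = 2116 - 62 ≡ 41; y = λ·(23 - 41) - 39 ≡ 48. → (41, 48)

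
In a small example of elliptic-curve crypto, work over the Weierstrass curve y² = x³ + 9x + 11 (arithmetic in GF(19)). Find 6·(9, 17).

Write Q = (9, 17).
Repeated addition: build up to 6Q.
2Q: tangent at (9, 17): λ = (3·9² + 9)/(2·17) ≡ 5/15. 15⁻¹ ≡ 14 (mod 19), so λ ≡ 5·14 ≡ 13.
  x = λ² - 9 - 9 = 169 - 18 ≡ 18; y = λ·(9 - 18) - 17 ≡ 18. → (18, 18)
3Q: (18, 18) + (9, 17). λ = (17 - 18)/(9 - 18) ≡ 18/10 mod 19. 10⁻¹ ≡ 2 (mod 19) since 10·2 = 20 ≡ 1, so λ ≡ 17.
  x = λ² - 18 - 9 = 289 - 27 ≡ 15; y = λ·(18 - 15) - 18 ≡ 14. → (15, 14)
4Q: (15, 14) + (9, 17). λ = (17 - 14)/(9 - 15) ≡ 3/13 mod 19. 13⁻¹ ≡ 3 (mod 19), so λ ≡ 9.
  x = λ² - 15 - 9 = 81 - 24 ≡ 0; y = λ·(15 - 0) - 14 ≡ 7. → (0, 7)
5Q: (0, 7) + (9, 17). λ = (17 - 7)/(9 - 0) ≡ 10/9 mod 19. 9⁻¹ ≡ 17 (mod 19), so λ ≡ 18.
  x = λ² - 0 - 9 = 324 - 9 ≡ 11; y = λ·(0 - 11) - 7 ≡ 4. → (11, 4)
6Q: (11, 4) + (9, 17). λ = (17 - 4)/(9 - 11) ≡ 13/17 mod 19. 17⁻¹ ≡ 9 (mod 19) since 17·9 = 153 ≡ 1, so λ ≡ 3.
  x = λ² - 11 - 9 = 9 - 20 ≡ 8; y = λ·(11 - 8) - 4 ≡ 5. → (8, 5)

(8, 5)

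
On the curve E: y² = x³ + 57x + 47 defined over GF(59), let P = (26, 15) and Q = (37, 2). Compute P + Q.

(26, 15) + (37, 2). λ = (2 - 15)/(37 - 26) ≡ 46/11 mod 59. 11⁻¹ ≡ 43 (mod 59) since 11·43 = 473 ≡ 1, so λ ≡ 31.
  x = λ² - 26 - 37 = 961 - 63 ≡ 13; y = λ·(26 - 13) - 15 ≡ 34. → (13, 34)

(13, 34)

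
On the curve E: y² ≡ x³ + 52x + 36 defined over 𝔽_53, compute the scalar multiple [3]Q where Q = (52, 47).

Repeated addition: build up to 3Q.
2Q: tangent at (52, 47): λ = (3·52² + 52)/(2·47) ≡ 2/41. 41⁻¹ ≡ 22 (mod 53), so λ ≡ 2·22 ≡ 44.
  x = λ² - 52 - 52 = 1936 - 104 ≡ 30; y = λ·(52 - 30) - 47 ≡ 20. → (30, 20)
3Q: (30, 20) + (52, 47). λ = (47 - 20)/(52 - 30) ≡ 27/22 mod 53. 22⁻¹ ≡ 41 (mod 53) since 22·41 = 902 ≡ 1, so λ ≡ 47.
  x = λ² - 30 - 52 = 2209 - 82 ≡ 7; y = λ·(30 - 7) - 20 ≡ 1. → (7, 1)

(7, 1)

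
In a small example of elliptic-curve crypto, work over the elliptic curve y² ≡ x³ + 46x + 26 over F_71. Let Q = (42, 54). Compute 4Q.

(3, 64)

Repeated addition: build up to 4Q.
2Q: tangent at (42, 54): λ = (3·42² + 46)/(2·54) ≡ 13/37. 37⁻¹ ≡ 48 (mod 71), so λ ≡ 13·48 ≡ 56.
  x = λ² - 42 - 42 = 3136 - 84 ≡ 70; y = λ·(42 - 70) - 54 ≡ 11. → (70, 11)
3Q: (70, 11) + (42, 54). λ = (54 - 11)/(42 - 70) ≡ 43/43 mod 71. 43⁻¹ ≡ 38 (mod 71), so λ ≡ 1.
  x = λ² - 70 - 42 = 1 - 112 ≡ 31; y = λ·(70 - 31) - 11 ≡ 28. → (31, 28)
4Q: (31, 28) + (42, 54). λ = (54 - 28)/(42 - 31) ≡ 26/11 mod 71. 11⁻¹ ≡ 13 (mod 71) since 11·13 = 143 ≡ 1, so λ ≡ 54.
  x = λ² - 31 - 42 = 2916 - 73 ≡ 3; y = λ·(31 - 3) - 28 ≡ 64. → (3, 64)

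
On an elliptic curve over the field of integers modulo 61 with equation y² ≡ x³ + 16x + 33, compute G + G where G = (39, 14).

(49, 2)

tangent at (39, 14): λ = (3·39² + 16)/(2·14) ≡ 4/28. 28⁻¹ ≡ 24 (mod 61) since 28·24 = 672 ≡ 1, so λ ≡ 4·24 ≡ 35.
  x = λ² - 39 - 39 = 1225 - 78 ≡ 49; y = λ·(39 - 49) - 14 ≡ 2. → (49, 2)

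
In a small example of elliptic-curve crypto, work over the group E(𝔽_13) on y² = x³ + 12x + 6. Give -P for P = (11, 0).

(11, 0)

-(11, 0) = (11, -0 mod 13) = (11, 0).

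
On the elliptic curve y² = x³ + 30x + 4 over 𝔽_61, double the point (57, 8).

(27, 1)

tangent at (57, 8): λ = (3·57² + 30)/(2·8) ≡ 17/16. 16⁻¹ ≡ 42 (mod 61) since 16·42 = 672 ≡ 1, so λ ≡ 17·42 ≡ 43.
  x = λ² - 57 - 57 = 1849 - 114 ≡ 27; y = λ·(57 - 27) - 8 ≡ 1. → (27, 1)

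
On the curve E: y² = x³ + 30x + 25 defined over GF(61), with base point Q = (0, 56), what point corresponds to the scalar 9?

Repeated addition: build up to 9Q.
2Q: tangent at (0, 56): λ = (3·0² + 30)/(2·56) ≡ 30/51. 51⁻¹ ≡ 6 (mod 61), so λ ≡ 30·6 ≡ 58.
  x = λ² - 0 - 0 = 3364 - 0 ≡ 9; y = λ·(0 - 9) - 56 ≡ 32. → (9, 32)
3Q: (9, 32) + (0, 56). λ = (56 - 32)/(0 - 9) ≡ 24/52 mod 61. 52⁻¹ ≡ 27 (mod 61) since 52·27 = 1404 ≡ 1, so λ ≡ 38.
  x = λ² - 9 - 0 = 1444 - 9 ≡ 32; y = λ·(9 - 32) - 32 ≡ 9. → (32, 9)
4Q: (32, 9) + (0, 56). λ = (56 - 9)/(0 - 32) ≡ 47/29 mod 61. 29⁻¹ ≡ 40 (mod 61), so λ ≡ 50.
  x = λ² - 32 - 0 = 2500 - 32 ≡ 28; y = λ·(32 - 28) - 9 ≡ 8. → (28, 8)
5Q: (28, 8) + (0, 56). λ = (56 - 8)/(0 - 28) ≡ 48/33 mod 61. 33⁻¹ ≡ 37 (mod 61) since 33·37 = 1221 ≡ 1, so λ ≡ 7.
  x = λ² - 28 - 0 = 49 - 28 ≡ 21; y = λ·(28 - 21) - 8 ≡ 41. → (21, 41)
6Q: (21, 41) + (0, 56). λ = (56 - 41)/(0 - 21) ≡ 15/40 mod 61. 40⁻¹ ≡ 29 (mod 61) since 40·29 = 1160 ≡ 1, so λ ≡ 8.
  x = λ² - 21 - 0 = 64 - 21 ≡ 43; y = λ·(21 - 43) - 41 ≡ 27. → (43, 27)
7Q: (43, 27) + (0, 56). λ = (56 - 27)/(0 - 43) ≡ 29/18 mod 61. 18⁻¹ ≡ 17 (mod 61) since 18·17 = 306 ≡ 1, so λ ≡ 5.
  x = λ² - 43 - 0 = 25 - 43 ≡ 43; y = λ·(43 - 43) - 27 ≡ 34. → (43, 34)
8Q: (43, 34) + (0, 56). λ = (56 - 34)/(0 - 43) ≡ 22/18 mod 61. 18⁻¹ ≡ 17 (mod 61), so λ ≡ 8.
  x = λ² - 43 - 0 = 64 - 43 ≡ 21; y = λ·(43 - 21) - 34 ≡ 20. → (21, 20)
9Q: (21, 20) + (0, 56). λ = (56 - 20)/(0 - 21) ≡ 36/40 mod 61. 40⁻¹ ≡ 29 (mod 61), so λ ≡ 7.
  x = λ² - 21 - 0 = 49 - 21 ≡ 28; y = λ·(21 - 28) - 20 ≡ 53. → (28, 53)

(28, 53)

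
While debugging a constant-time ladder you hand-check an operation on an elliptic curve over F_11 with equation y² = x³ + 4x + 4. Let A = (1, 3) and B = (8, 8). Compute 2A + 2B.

(2, 3)

First 2A:
Repeated addition: build up to 2A.
2A: tangent at (1, 3): λ = (3·1² + 4)/(2·3) ≡ 7/6. 6⁻¹ ≡ 2 (mod 11) since 6·2 = 12 ≡ 1, so λ ≡ 7·2 ≡ 3.
  x = λ² - 1 - 1 = 9 - 2 ≡ 7; y = λ·(1 - 7) - 3 ≡ 1. → (7, 1)
2A = (7, 1).
Next 2B:
Repeated addition: build up to 2B.
2B: tangent at (8, 8): λ = (3·8² + 4)/(2·8) ≡ 9/5. 5⁻¹ ≡ 9 (mod 11), so λ ≡ 9·9 ≡ 4.
  x = λ² - 8 - 8 = 16 - 16 ≡ 0; y = λ·(8 - 0) - 8 ≡ 2. → (0, 2)
2B = (0, 2).
Finally 2A + 2B:
(7, 1) + (0, 2). λ = (2 - 1)/(0 - 7) ≡ 1/4 mod 11. 4⁻¹ ≡ 3 (mod 11), so λ ≡ 3.
  x = λ² - 7 - 0 = 9 - 7 ≡ 2; y = λ·(7 - 2) - 1 ≡ 3. → (2, 3)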